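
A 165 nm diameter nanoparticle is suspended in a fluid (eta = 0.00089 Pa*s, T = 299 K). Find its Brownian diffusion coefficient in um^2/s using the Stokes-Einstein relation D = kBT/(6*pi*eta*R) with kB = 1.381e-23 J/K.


Radius R = 165/2 = 82.5 nm = 8.25e-08 m
D = kB*T / (6*pi*eta*R)
D = 1.381e-23 * 299 / (6 * pi * 0.00089 * 8.25e-08)
D = 2.98346e-12 m^2/s = 2.983 um^2/s

2.983


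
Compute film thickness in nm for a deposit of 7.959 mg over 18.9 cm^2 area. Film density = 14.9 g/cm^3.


Convert: m = 7.959 mg = 7.9590e-06 kg, A = 18.9 cm^2 = 1.8900e-03 m^2, rho = 14.9 g/cm^3 = 14900 kg/m^3
t = m / (A * rho)
t = 7.9590e-06 / (1.8900e-03 * 14900)
t = 2.8262e-07 m = 282.6 nm

282.6


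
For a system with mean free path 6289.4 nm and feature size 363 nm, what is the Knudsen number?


Knudsen number Kn = lambda / L
Kn = 6289.4 / 363
Kn = 17.3262

17.3262


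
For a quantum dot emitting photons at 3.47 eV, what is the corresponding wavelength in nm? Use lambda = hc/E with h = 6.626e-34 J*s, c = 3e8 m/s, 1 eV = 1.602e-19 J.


Convert energy: E = 3.47 eV = 3.47 * 1.602e-19 = 5.55894e-19 J
lambda = h*c / E = 6.626e-34 * 3e8 / 5.55894e-19
lambda = 3.57586e-07 m = 357.6 nm

357.6


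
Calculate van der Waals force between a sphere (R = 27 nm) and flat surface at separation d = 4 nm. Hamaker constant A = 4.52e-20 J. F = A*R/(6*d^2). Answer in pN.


Convert to SI: R = 27 nm = 2.7e-08 m, d = 4 nm = 4e-09 m
F = A * R / (6 * d^2)
F = 4.52e-20 * 2.7e-08 / (6 * (4e-09)^2)
F = 1.27125e-11 N = 12.712 pN

12.712


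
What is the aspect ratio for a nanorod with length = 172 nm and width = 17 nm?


Aspect ratio AR = length / diameter
AR = 172 / 17
AR = 10.12

10.12


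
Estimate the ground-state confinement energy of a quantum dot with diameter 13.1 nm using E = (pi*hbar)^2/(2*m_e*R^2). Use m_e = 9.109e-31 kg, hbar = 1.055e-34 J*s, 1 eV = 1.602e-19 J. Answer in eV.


Radius R = 13.1/2 = 6.55 nm = 6.55e-09 m
E = (pi * 1.055e-34)^2 / (2 * 9.109e-31 * (6.55e-09)^2)
E(J) = 1.40547e-21
E = E(J) / 1.602e-19 = 0.0088 eV

0.0088


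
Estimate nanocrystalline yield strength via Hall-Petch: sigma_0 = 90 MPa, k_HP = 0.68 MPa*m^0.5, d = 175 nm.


d = 175 nm = 1.75e-07 m
sqrt(d) = 0.00041833
Hall-Petch contribution = k / sqrt(d) = 0.68 / 0.00041833 = 1625.5 MPa
sigma = sigma_0 + k/sqrt(d) = 90 + 1625.5 = 1715.5 MPa

1715.5


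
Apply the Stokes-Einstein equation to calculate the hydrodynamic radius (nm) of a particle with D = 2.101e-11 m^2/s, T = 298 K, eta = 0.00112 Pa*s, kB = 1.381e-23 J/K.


Stokes-Einstein: R = kB*T / (6*pi*eta*D)
R = 1.381e-23 * 298 / (6 * pi * 0.00112 * 2.101e-11)
R = 9.27822e-09 m = 9.28 nm

9.28


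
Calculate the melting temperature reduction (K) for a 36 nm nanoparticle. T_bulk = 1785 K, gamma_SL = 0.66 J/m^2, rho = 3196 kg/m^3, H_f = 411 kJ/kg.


Radius R = 36/2 = 18 nm = 1.8e-08 m
Convert H_f = 411 kJ/kg = 411000 J/kg
dT = 2 * gamma_SL * T_bulk / (rho * H_f * R)
dT = 2 * 0.66 * 1785 / (3196 * 411000 * 1.8e-08)
dT = 99.7 K

99.7


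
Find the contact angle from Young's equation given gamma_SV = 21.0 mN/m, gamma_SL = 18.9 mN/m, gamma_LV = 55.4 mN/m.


cos(theta) = (gamma_SV - gamma_SL) / gamma_LV
cos(theta) = (21.0 - 18.9) / 55.4
cos(theta) = 0.037906
theta = arccos(0.037906) = 87.83 degrees

87.83


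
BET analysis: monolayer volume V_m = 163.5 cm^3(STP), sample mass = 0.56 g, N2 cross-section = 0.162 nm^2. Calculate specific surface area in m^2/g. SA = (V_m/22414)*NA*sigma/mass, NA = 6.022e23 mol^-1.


Number of moles in monolayer = V_m / 22414 = 163.5 / 22414 = 0.00729455
Number of molecules = moles * NA = 0.00729455 * 6.022e23
SA = molecules * sigma / mass
SA = (163.5 / 22414) * 6.022e23 * 0.162e-18 / 0.56
SA = 1270.8 m^2/g

1270.8


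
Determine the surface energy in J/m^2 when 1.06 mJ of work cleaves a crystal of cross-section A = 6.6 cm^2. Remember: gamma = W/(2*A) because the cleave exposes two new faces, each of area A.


Convert: A = 6.6 cm^2 = 0.00066 m^2, W = 1.06 mJ = 0.00106 J
Cleaving exposes two faces of area A, so total new surface = 2*A and gamma = W / (2*A)
gamma = 0.00106 / (2 * 0.00066)
gamma = 0.803 J/m^2

0.803


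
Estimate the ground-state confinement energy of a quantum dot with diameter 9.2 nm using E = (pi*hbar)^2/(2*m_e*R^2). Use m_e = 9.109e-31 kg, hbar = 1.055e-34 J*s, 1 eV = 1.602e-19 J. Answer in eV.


Radius R = 9.2/2 = 4.6 nm = 4.6e-09 m
E = (pi * 1.055e-34)^2 / (2 * 9.109e-31 * (4.6e-09)^2)
E(J) = 2.84963e-21
E = E(J) / 1.602e-19 = 0.0178 eV

0.0178


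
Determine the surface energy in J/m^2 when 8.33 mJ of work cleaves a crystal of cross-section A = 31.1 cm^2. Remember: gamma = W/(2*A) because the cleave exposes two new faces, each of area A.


Convert: A = 31.1 cm^2 = 0.00311 m^2, W = 8.33 mJ = 0.00833 J
Cleaving exposes two faces of area A, so total new surface = 2*A and gamma = W / (2*A)
gamma = 0.00833 / (2 * 0.00311)
gamma = 1.339 J/m^2

1.339


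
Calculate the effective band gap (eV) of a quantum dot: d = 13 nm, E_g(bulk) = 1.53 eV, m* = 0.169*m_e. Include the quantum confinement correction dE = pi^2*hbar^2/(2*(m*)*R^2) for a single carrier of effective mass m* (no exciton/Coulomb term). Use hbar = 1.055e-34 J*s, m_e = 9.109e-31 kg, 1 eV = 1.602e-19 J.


Radius R = 13/2 nm = 6.5e-09 m
Confinement energy dE = pi^2 * hbar^2 / (2 * m_eff * m_e * R^2)
dE = pi^2 * (1.055e-34)^2 / (2 * 0.169 * 9.109e-31 * (6.5e-09)^2) J, divided by 1.602e-19 J/eV
dE = 0.0527 eV
Total band gap = E_g(bulk) + dE = 1.53 + 0.0527 = 1.5827 eV

1.5827


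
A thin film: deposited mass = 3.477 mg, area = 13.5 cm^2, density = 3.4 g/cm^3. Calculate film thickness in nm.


Convert: m = 3.477 mg = 3.4770e-06 kg, A = 13.5 cm^2 = 1.3500e-03 m^2, rho = 3.4 g/cm^3 = 3400 kg/m^3
t = m / (A * rho)
t = 3.4770e-06 / (1.3500e-03 * 3400)
t = 7.5752e-07 m = 757.5 nm

757.5


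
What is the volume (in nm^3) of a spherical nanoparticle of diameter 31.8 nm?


Radius r = 31.8/2 = 15.9 nm
Volume V = (4/3) * pi * r^3
V = (4/3) * pi * (15.9)^3
V = 16837.59 nm^3

16837.59


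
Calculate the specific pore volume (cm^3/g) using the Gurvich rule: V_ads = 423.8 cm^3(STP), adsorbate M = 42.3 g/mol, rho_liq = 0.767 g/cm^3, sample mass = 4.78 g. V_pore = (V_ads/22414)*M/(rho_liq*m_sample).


Moles adsorbed n = V_ads / 22414 = 423.8 / 22414 = 1.890783e-02 mol
Liquid volume V_liq = n * M / rho_liq = 1.890783e-02 * 42.3 / 0.767 = 1.04277 cm^3
Specific pore volume V_pore = V_liq / m_sample = 1.04277 / 4.78
V_pore = 0.2182 cm^3/g

0.2182


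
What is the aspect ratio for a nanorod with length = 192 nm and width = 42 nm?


Aspect ratio AR = length / diameter
AR = 192 / 42
AR = 4.57

4.57


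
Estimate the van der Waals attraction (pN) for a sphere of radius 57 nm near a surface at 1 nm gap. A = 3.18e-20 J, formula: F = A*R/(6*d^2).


Convert to SI: R = 57 nm = 5.7e-08 m, d = 1 nm = 1e-09 m
F = A * R / (6 * d^2)
F = 3.18e-20 * 5.7e-08 / (6 * (1e-09)^2)
F = 3.021e-10 N = 302.1 pN

302.1


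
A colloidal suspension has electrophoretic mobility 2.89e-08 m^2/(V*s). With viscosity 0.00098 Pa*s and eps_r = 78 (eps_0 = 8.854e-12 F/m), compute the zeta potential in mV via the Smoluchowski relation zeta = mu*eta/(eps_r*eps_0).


Smoluchowski equation: zeta = mu * eta / (eps_r * eps_0)
zeta = 2.89e-08 * 0.00098 / (78 * 8.854e-12)
zeta = 0.04101 V = 41.01 mV

41.01


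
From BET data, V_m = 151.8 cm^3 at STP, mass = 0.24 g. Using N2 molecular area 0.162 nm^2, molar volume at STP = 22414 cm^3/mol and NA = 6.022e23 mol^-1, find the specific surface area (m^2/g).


Number of moles in monolayer = V_m / 22414 = 151.8 / 22414 = 0.00677255
Number of molecules = moles * NA = 0.00677255 * 6.022e23
SA = molecules * sigma / mass
SA = (151.8 / 22414) * 6.022e23 * 0.162e-18 / 0.24
SA = 2752.9 m^2/g

2752.9


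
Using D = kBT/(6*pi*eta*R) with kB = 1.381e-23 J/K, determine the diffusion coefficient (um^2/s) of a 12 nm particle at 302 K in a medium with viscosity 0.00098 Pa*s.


Radius R = 12/2 = 6 nm = 6e-09 m
D = kB*T / (6*pi*eta*R)
D = 1.381e-23 * 302 / (6 * pi * 0.00098 * 6e-09)
D = 3.7629e-11 m^2/s = 37.629 um^2/s

37.629


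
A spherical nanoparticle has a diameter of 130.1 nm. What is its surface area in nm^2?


Radius r = 130.1/2 = 65.05 nm
Surface area SA = 4 * pi * r^2
SA = 4 * pi * (65.05)^2
SA = 53174.63 nm^2

53174.63


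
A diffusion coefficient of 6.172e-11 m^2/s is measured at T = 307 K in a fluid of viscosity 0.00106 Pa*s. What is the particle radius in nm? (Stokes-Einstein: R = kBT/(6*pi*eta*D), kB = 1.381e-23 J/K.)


Stokes-Einstein: R = kB*T / (6*pi*eta*D)
R = 1.381e-23 * 307 / (6 * pi * 0.00106 * 6.172e-11)
R = 3.43795e-09 m = 3.44 nm

3.44


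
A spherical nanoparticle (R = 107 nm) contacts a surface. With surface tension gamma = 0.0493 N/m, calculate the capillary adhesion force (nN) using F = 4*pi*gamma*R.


Convert radius: R = 107 nm = 1.07e-07 m
F = 4 * pi * gamma * R
F = 4 * pi * 0.0493 * 1.07e-07
F = 6.62889e-08 N = 66.2889 nN

66.2889


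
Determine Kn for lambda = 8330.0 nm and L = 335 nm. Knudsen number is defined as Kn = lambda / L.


Knudsen number Kn = lambda / L
Kn = 8330.0 / 335
Kn = 24.8657

24.8657


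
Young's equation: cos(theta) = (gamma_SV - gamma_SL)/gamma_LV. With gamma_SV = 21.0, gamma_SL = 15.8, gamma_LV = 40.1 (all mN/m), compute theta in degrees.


cos(theta) = (gamma_SV - gamma_SL) / gamma_LV
cos(theta) = (21.0 - 15.8) / 40.1
cos(theta) = 0.129676
theta = arccos(0.129676) = 82.55 degrees

82.55


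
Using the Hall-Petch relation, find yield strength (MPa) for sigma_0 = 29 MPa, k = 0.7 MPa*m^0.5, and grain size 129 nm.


d = 129 nm = 1.29e-07 m
sqrt(d) = 0.0003591657
Hall-Petch contribution = k / sqrt(d) = 0.7 / 0.0003591657 = 1949.0 MPa
sigma = sigma_0 + k/sqrt(d) = 29 + 1949.0 = 1978.0 MPa

1978.0


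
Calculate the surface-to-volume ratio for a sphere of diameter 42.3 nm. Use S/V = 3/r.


Radius r = 42.3/2 = 21.15 nm
S/V = 3 / r = 3 / 21.15
S/V = 0.1418 nm^-1

0.1418


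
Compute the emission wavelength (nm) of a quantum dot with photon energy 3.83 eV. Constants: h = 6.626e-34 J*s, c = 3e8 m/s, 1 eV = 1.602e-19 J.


Convert energy: E = 3.83 eV = 3.83 * 1.602e-19 = 6.13566e-19 J
lambda = h*c / E = 6.626e-34 * 3e8 / 6.13566e-19
lambda = 3.23975e-07 m = 324.0 nm

324.0


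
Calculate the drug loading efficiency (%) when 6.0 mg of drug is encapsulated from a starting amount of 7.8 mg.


Drug loading efficiency = (drug loaded / drug initial) * 100
DLE = 6.0 / 7.8 * 100
DLE = 0.7692 * 100
DLE = 76.92%

76.92


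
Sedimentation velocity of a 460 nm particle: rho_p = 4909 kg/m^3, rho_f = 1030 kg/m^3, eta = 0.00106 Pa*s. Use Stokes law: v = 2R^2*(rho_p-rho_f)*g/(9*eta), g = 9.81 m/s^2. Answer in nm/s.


Radius R = 460/2 nm = 2.3e-07 m
Density difference = 4909 - 1030 = 3879 kg/m^3
v = 2 * R^2 * (rho_p - rho_f) * g / (9 * eta)
v = 2 * (2.3e-07)^2 * 3879 * 9.81 / (9 * 0.00106)
v = 4.22013e-07 m/s = 422.0132 nm/s

422.0132


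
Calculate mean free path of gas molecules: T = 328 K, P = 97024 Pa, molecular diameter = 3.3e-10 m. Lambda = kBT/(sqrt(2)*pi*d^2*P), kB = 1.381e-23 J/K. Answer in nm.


Mean free path: lambda = kB*T / (sqrt(2) * pi * d^2 * P)
lambda = 1.381e-23 * 328 / (sqrt(2) * pi * (3.3e-10)^2 * 97024)
lambda = 9.6493e-08 m
lambda = 96.49 nm

96.49


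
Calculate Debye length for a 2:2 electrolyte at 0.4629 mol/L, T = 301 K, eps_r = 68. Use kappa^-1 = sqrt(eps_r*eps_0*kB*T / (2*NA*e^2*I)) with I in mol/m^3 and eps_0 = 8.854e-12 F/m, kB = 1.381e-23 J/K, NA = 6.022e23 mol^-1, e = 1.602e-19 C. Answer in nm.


Ionic strength I = 0.4629 * 2^2 * 1000 = 1851.6 mol/m^3
kappa^-1 = sqrt(68 * 8.854e-12 * 1.381e-23 * 301 / (2 * 6.022e23 * (1.602e-19)^2 * 1851.6))
kappa^-1 = 0.209 nm

0.209


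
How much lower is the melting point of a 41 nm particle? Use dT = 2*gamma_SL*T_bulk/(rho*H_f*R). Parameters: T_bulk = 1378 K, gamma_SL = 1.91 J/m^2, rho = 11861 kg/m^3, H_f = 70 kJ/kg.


Radius R = 41/2 = 20.5 nm = 2.05e-08 m
Convert H_f = 70 kJ/kg = 70000 J/kg
dT = 2 * gamma_SL * T_bulk / (rho * H_f * R)
dT = 2 * 1.91 * 1378 / (11861 * 70000 * 2.05e-08)
dT = 309.3 K

309.3


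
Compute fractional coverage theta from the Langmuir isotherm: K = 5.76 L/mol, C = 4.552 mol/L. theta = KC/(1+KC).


Langmuir isotherm: theta = K*C / (1 + K*C)
K*C = 5.76 * 4.552 = 26.21952
theta = 26.21952 / (1 + 26.21952) = 26.21952 / 27.21952
theta = 0.9633

0.9633


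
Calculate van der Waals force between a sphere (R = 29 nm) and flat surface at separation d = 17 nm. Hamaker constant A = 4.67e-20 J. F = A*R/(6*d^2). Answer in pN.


Convert to SI: R = 29 nm = 2.9e-08 m, d = 17 nm = 1.7e-08 m
F = A * R / (6 * d^2)
F = 4.67e-20 * 2.9e-08 / (6 * (1.7e-08)^2)
F = 7.81027e-13 N = 0.781 pN

0.781


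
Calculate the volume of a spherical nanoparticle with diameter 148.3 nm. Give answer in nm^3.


Radius r = 148.3/2 = 74.15 nm
Volume V = (4/3) * pi * r^3
V = (4/3) * pi * (74.15)^3
V = 1707741.28 nm^3

1707741.28


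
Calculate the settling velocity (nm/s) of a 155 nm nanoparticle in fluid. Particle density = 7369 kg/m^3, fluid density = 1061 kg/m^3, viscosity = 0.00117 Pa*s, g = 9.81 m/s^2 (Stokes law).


Radius R = 155/2 nm = 7.75e-08 m
Density difference = 7369 - 1061 = 6308 kg/m^3
v = 2 * R^2 * (rho_p - rho_f) * g / (9 * eta)
v = 2 * (7.75e-08)^2 * 6308 * 9.81 / (9 * 0.00117)
v = 7.05937e-08 m/s = 70.5937 nm/s

70.5937


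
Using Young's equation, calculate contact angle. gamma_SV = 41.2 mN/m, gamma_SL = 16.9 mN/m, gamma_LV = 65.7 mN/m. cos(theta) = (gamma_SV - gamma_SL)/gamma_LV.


cos(theta) = (gamma_SV - gamma_SL) / gamma_LV
cos(theta) = (41.2 - 16.9) / 65.7
cos(theta) = 0.369863
theta = arccos(0.369863) = 68.29 degrees

68.29


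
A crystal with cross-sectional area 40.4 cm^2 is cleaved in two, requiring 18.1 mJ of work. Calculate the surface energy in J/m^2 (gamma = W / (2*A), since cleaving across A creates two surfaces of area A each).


Convert: A = 40.4 cm^2 = 0.00404 m^2, W = 18.1 mJ = 0.0181 J
Cleaving exposes two faces of area A, so total new surface = 2*A and gamma = W / (2*A)
gamma = 0.0181 / (2 * 0.00404)
gamma = 2.24 J/m^2

2.24


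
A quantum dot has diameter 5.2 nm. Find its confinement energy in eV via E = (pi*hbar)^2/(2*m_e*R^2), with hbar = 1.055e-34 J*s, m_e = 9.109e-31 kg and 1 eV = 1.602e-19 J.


Radius R = 5.2/2 = 2.6 nm = 2.6e-09 m
E = (pi * 1.055e-34)^2 / (2 * 9.109e-31 * (2.6e-09)^2)
E(J) = 8.91984e-21
E = E(J) / 1.602e-19 = 0.0557 eV

0.0557


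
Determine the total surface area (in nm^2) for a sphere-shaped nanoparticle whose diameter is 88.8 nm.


Radius r = 88.8/2 = 44.4 nm
Surface area SA = 4 * pi * r^2
SA = 4 * pi * (44.4)^2
SA = 24772.84 nm^2

24772.84


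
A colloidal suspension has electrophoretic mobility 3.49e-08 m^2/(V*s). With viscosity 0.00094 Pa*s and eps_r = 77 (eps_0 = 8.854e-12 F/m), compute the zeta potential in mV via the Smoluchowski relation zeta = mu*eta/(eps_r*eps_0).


Smoluchowski equation: zeta = mu * eta / (eps_r * eps_0)
zeta = 3.49e-08 * 0.00094 / (77 * 8.854e-12)
zeta = 0.04812 V = 48.12 mV

48.12


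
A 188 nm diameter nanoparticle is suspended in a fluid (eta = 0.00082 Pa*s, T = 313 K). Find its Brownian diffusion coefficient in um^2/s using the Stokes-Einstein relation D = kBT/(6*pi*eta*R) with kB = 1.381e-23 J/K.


Radius R = 188/2 = 94 nm = 9.4e-08 m
D = kB*T / (6*pi*eta*R)
D = 1.381e-23 * 313 / (6 * pi * 0.00082 * 9.4e-08)
D = 2.97506e-12 m^2/s = 2.975 um^2/s

2.975


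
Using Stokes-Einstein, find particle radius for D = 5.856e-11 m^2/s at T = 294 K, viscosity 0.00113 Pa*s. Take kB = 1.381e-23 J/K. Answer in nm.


Stokes-Einstein: R = kB*T / (6*pi*eta*D)
R = 1.381e-23 * 294 / (6 * pi * 0.00113 * 5.856e-11)
R = 3.25507e-09 m = 3.26 nm

3.26


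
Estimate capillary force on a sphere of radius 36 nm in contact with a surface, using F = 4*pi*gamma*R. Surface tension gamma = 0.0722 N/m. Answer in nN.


Convert radius: R = 36 nm = 3.6e-08 m
F = 4 * pi * gamma * R
F = 4 * pi * 0.0722 * 3.6e-08
F = 3.26625e-08 N = 32.6625 nN

32.6625


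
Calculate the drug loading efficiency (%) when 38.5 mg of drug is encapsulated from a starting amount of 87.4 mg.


Drug loading efficiency = (drug loaded / drug initial) * 100
DLE = 38.5 / 87.4 * 100
DLE = 0.4405 * 100
DLE = 44.05%

44.05


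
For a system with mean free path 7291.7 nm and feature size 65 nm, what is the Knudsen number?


Knudsen number Kn = lambda / L
Kn = 7291.7 / 65
Kn = 112.18

112.18


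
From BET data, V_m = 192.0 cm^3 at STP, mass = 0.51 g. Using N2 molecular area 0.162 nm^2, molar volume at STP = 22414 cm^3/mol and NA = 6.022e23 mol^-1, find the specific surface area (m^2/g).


Number of moles in monolayer = V_m / 22414 = 192.0 / 22414 = 0.00856607
Number of molecules = moles * NA = 0.00856607 * 6.022e23
SA = molecules * sigma / mass
SA = (192.0 / 22414) * 6.022e23 * 0.162e-18 / 0.51
SA = 1638.6 m^2/g

1638.6


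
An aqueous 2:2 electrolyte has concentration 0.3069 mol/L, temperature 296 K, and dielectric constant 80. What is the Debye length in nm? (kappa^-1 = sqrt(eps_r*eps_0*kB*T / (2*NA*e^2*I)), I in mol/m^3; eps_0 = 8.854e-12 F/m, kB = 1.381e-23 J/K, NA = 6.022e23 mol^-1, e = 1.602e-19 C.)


Ionic strength I = 0.3069 * 2^2 * 1000 = 1227.6 mol/m^3
kappa^-1 = sqrt(80 * 8.854e-12 * 1.381e-23 * 296 / (2 * 6.022e23 * (1.602e-19)^2 * 1227.6))
kappa^-1 = 0.276 nm

0.276


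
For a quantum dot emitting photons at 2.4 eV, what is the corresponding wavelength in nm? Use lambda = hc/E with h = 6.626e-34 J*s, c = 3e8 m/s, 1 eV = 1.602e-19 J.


Convert energy: E = 2.4 eV = 2.4 * 1.602e-19 = 3.8448e-19 J
lambda = h*c / E = 6.626e-34 * 3e8 / 3.8448e-19
lambda = 5.1701e-07 m = 517.0 nm

517.0


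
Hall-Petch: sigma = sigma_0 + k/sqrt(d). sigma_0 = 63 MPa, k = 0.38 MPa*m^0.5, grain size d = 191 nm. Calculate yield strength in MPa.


d = 191 nm = 1.91e-07 m
sqrt(d) = 0.0004370355
Hall-Petch contribution = k / sqrt(d) = 0.38 / 0.0004370355 = 869.5 MPa
sigma = sigma_0 + k/sqrt(d) = 63 + 869.5 = 932.5 MPa

932.5


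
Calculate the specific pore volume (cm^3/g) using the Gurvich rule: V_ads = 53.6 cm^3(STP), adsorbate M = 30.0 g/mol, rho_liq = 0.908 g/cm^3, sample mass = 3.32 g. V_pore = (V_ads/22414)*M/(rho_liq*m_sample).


Moles adsorbed n = V_ads / 22414 = 53.6 / 22414 = 2.391363e-03 mol
Liquid volume V_liq = n * M / rho_liq = 2.391363e-03 * 30.0 / 0.908 = 0.07901 cm^3
Specific pore volume V_pore = V_liq / m_sample = 0.07901 / 3.32
V_pore = 0.0238 cm^3/g

0.0238


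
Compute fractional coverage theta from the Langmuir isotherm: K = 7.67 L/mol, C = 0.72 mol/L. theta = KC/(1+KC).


Langmuir isotherm: theta = K*C / (1 + K*C)
K*C = 7.67 * 0.72 = 5.5224
theta = 5.5224 / (1 + 5.5224) = 5.5224 / 6.5224
theta = 0.8467

0.8467


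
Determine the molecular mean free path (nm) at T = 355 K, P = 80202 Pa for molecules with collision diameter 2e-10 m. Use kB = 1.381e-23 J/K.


Mean free path: lambda = kB*T / (sqrt(2) * pi * d^2 * P)
lambda = 1.381e-23 * 355 / (sqrt(2) * pi * (2e-10)^2 * 80202)
lambda = 3.43963e-07 m
lambda = 343.96 nm

343.96


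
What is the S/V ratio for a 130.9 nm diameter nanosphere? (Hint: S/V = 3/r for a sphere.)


Radius r = 130.9/2 = 65.45 nm
S/V = 3 / r = 3 / 65.45
S/V = 0.0458 nm^-1

0.0458


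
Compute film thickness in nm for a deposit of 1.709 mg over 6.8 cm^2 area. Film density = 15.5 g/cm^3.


Convert: m = 1.709 mg = 1.7090e-06 kg, A = 6.8 cm^2 = 6.8000e-04 m^2, rho = 15.5 g/cm^3 = 15500 kg/m^3
t = m / (A * rho)
t = 1.7090e-06 / (6.8000e-04 * 15500)
t = 1.6214e-07 m = 162.1 nm

162.1


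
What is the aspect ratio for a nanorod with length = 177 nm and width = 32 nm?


Aspect ratio AR = length / diameter
AR = 177 / 32
AR = 5.53

5.53


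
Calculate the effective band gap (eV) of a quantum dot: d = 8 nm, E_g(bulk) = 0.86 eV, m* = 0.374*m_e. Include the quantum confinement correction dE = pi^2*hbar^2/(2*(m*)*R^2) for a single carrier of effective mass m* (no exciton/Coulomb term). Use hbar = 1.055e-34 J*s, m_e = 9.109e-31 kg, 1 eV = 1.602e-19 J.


Radius R = 8/2 nm = 4e-09 m
Confinement energy dE = pi^2 * hbar^2 / (2 * m_eff * m_e * R^2)
dE = pi^2 * (1.055e-34)^2 / (2 * 0.374 * 9.109e-31 * (4e-09)^2) J, divided by 1.602e-19 J/eV
dE = 0.0629 eV
Total band gap = E_g(bulk) + dE = 0.86 + 0.0629 = 0.9229 eV

0.9229


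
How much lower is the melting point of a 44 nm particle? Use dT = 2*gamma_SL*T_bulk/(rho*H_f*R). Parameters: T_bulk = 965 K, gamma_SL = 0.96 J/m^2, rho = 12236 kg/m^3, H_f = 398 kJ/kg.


Radius R = 44/2 = 22 nm = 2.2e-08 m
Convert H_f = 398 kJ/kg = 398000 J/kg
dT = 2 * gamma_SL * T_bulk / (rho * H_f * R)
dT = 2 * 0.96 * 965 / (12236 * 398000 * 2.2e-08)
dT = 17.3 K

17.3


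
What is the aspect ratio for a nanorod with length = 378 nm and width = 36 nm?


Aspect ratio AR = length / diameter
AR = 378 / 36
AR = 10.5

10.5


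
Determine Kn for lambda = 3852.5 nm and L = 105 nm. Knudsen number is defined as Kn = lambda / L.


Knudsen number Kn = lambda / L
Kn = 3852.5 / 105
Kn = 36.6905

36.6905


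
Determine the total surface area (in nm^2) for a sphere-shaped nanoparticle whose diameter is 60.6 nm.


Radius r = 60.6/2 = 30.3 nm
Surface area SA = 4 * pi * r^2
SA = 4 * pi * (30.3)^2
SA = 11537.06 nm^2

11537.06


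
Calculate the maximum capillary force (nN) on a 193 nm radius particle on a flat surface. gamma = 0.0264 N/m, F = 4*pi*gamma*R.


Convert radius: R = 193 nm = 1.93e-07 m
F = 4 * pi * gamma * R
F = 4 * pi * 0.0264 * 1.93e-07
F = 6.40282e-08 N = 64.0282 nN

64.0282


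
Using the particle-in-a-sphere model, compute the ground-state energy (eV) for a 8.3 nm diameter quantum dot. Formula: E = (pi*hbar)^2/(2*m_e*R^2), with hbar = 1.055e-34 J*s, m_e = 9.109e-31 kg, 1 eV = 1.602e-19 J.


Radius R = 8.3/2 = 4.15 nm = 4.15e-09 m
E = (pi * 1.055e-34)^2 / (2 * 9.109e-31 * (4.15e-09)^2)
E(J) = 3.50113e-21
E = E(J) / 1.602e-19 = 0.0219 eV

0.0219


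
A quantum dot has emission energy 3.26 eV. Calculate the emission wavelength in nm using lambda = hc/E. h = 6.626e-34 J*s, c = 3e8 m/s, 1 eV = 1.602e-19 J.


Convert energy: E = 3.26 eV = 3.26 * 1.602e-19 = 5.22252e-19 J
lambda = h*c / E = 6.626e-34 * 3e8 / 5.22252e-19
lambda = 3.80621e-07 m = 380.6 nm

380.6


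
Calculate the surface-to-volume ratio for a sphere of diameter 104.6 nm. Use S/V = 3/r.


Radius r = 104.6/2 = 52.3 nm
S/V = 3 / r = 3 / 52.3
S/V = 0.0574 nm^-1

0.0574


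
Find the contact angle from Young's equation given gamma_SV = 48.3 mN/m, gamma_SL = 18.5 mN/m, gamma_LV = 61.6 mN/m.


cos(theta) = (gamma_SV - gamma_SL) / gamma_LV
cos(theta) = (48.3 - 18.5) / 61.6
cos(theta) = 0.483766
theta = arccos(0.483766) = 61.07 degrees

61.07


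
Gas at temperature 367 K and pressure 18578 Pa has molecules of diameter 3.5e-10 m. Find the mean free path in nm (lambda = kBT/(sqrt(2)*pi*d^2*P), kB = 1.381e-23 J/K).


Mean free path: lambda = kB*T / (sqrt(2) * pi * d^2 * P)
lambda = 1.381e-23 * 367 / (sqrt(2) * pi * (3.5e-10)^2 * 18578)
lambda = 5.01256e-07 m
lambda = 501.26 nm

501.26


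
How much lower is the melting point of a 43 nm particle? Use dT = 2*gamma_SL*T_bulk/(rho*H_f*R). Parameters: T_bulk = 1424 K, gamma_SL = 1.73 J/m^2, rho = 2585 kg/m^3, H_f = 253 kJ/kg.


Radius R = 43/2 = 21.5 nm = 2.15e-08 m
Convert H_f = 253 kJ/kg = 253000 J/kg
dT = 2 * gamma_SL * T_bulk / (rho * H_f * R)
dT = 2 * 1.73 * 1424 / (2585 * 253000 * 2.15e-08)
dT = 350.4 K

350.4


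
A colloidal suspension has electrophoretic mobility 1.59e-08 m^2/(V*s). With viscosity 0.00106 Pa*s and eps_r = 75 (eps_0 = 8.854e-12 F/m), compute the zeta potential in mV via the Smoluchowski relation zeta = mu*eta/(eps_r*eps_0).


Smoluchowski equation: zeta = mu * eta / (eps_r * eps_0)
zeta = 1.59e-08 * 0.00106 / (75 * 8.854e-12)
zeta = 0.025381 V = 25.38 mV

25.38


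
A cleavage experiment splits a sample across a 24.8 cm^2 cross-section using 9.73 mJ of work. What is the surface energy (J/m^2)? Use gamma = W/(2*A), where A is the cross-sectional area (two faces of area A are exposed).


Convert: A = 24.8 cm^2 = 0.00248 m^2, W = 9.73 mJ = 0.00973 J
Cleaving exposes two faces of area A, so total new surface = 2*A and gamma = W / (2*A)
gamma = 0.00973 / (2 * 0.00248)
gamma = 1.962 J/m^2

1.962


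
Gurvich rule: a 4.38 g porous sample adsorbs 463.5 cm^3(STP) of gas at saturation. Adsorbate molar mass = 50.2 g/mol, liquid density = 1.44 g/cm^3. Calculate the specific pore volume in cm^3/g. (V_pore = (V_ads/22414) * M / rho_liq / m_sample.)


Moles adsorbed n = V_ads / 22414 = 463.5 / 22414 = 2.067904e-02 mol
Liquid volume V_liq = n * M / rho_liq = 2.067904e-02 * 50.2 / 1.44 = 0.72089 cm^3
Specific pore volume V_pore = V_liq / m_sample = 0.72089 / 4.38
V_pore = 0.1646 cm^3/g

0.1646


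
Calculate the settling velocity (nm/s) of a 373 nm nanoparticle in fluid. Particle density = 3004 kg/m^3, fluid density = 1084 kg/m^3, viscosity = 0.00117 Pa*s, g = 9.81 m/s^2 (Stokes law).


Radius R = 373/2 nm = 1.865e-07 m
Density difference = 3004 - 1084 = 1920 kg/m^3
v = 2 * R^2 * (rho_p - rho_f) * g / (9 * eta)
v = 2 * (1.865e-07)^2 * 1920 * 9.81 / (9 * 0.00117)
v = 1.24431e-07 m/s = 124.4313 nm/s

124.4313


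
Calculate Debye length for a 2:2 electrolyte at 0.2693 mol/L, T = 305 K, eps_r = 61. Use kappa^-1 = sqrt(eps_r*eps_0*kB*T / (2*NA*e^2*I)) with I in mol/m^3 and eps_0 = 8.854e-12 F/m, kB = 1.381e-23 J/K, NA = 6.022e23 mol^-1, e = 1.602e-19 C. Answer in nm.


Ionic strength I = 0.2693 * 2^2 * 1000 = 1077.2 mol/m^3
kappa^-1 = sqrt(61 * 8.854e-12 * 1.381e-23 * 305 / (2 * 6.022e23 * (1.602e-19)^2 * 1077.2))
kappa^-1 = 0.261 nm

0.261


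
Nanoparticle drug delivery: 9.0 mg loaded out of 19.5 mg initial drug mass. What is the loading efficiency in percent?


Drug loading efficiency = (drug loaded / drug initial) * 100
DLE = 9.0 / 19.5 * 100
DLE = 0.4615 * 100
DLE = 46.15%

46.15


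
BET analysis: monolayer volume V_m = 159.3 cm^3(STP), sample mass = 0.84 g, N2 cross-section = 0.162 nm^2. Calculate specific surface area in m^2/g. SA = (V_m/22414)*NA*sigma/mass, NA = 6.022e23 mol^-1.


Number of moles in monolayer = V_m / 22414 = 159.3 / 22414 = 0.00710717
Number of molecules = moles * NA = 0.00710717 * 6.022e23
SA = molecules * sigma / mass
SA = (159.3 / 22414) * 6.022e23 * 0.162e-18 / 0.84
SA = 825.4 m^2/g

825.4


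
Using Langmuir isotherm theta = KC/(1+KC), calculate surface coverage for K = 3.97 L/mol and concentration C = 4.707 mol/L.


Langmuir isotherm: theta = K*C / (1 + K*C)
K*C = 3.97 * 4.707 = 18.68679
theta = 18.68679 / (1 + 18.68679) = 18.68679 / 19.68679
theta = 0.9492

0.9492


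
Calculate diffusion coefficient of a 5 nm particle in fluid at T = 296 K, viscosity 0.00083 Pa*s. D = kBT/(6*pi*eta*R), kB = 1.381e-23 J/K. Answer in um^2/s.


Radius R = 5/2 = 2.5 nm = 2.5e-09 m
D = kB*T / (6*pi*eta*R)
D = 1.381e-23 * 296 / (6 * pi * 0.00083 * 2.5e-09)
D = 1.04512e-10 m^2/s = 104.512 um^2/s

104.512


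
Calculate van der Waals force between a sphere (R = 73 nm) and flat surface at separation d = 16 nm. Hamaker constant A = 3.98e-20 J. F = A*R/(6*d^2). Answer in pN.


Convert to SI: R = 73 nm = 7.3e-08 m, d = 16 nm = 1.6e-08 m
F = A * R / (6 * d^2)
F = 3.98e-20 * 7.3e-08 / (6 * (1.6e-08)^2)
F = 1.89154e-12 N = 1.892 pN

1.892


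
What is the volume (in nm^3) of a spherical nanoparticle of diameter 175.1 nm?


Radius r = 175.1/2 = 87.55 nm
Volume V = (4/3) * pi * r^3
V = (4/3) * pi * (87.55)^3
V = 2810975.5 nm^3

2810975.5


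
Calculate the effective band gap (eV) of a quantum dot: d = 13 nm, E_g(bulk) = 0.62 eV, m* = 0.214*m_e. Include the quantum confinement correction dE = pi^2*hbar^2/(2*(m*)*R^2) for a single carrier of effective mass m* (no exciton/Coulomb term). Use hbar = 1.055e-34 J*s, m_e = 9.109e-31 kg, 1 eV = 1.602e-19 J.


Radius R = 13/2 nm = 6.5e-09 m
Confinement energy dE = pi^2 * hbar^2 / (2 * m_eff * m_e * R^2)
dE = pi^2 * (1.055e-34)^2 / (2 * 0.214 * 9.109e-31 * (6.5e-09)^2) J, divided by 1.602e-19 J/eV
dE = 0.0416 eV
Total band gap = E_g(bulk) + dE = 0.62 + 0.0416 = 0.6616 eV

0.6616


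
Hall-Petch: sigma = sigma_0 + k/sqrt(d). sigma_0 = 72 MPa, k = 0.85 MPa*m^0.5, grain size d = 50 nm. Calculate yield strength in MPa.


d = 50 nm = 5e-08 m
sqrt(d) = 0.0002236068
Hall-Petch contribution = k / sqrt(d) = 0.85 / 0.0002236068 = 3801.3 MPa
sigma = sigma_0 + k/sqrt(d) = 72 + 3801.3 = 3873.3 MPa

3873.3


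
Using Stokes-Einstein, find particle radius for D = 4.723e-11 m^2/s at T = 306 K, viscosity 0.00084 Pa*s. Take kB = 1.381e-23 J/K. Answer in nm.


Stokes-Einstein: R = kB*T / (6*pi*eta*D)
R = 1.381e-23 * 306 / (6 * pi * 0.00084 * 4.723e-11)
R = 5.65089e-09 m = 5.65 nm

5.65


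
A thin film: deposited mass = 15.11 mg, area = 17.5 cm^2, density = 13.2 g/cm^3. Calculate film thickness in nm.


Convert: m = 15.11 mg = 1.5110e-05 kg, A = 17.5 cm^2 = 1.7500e-03 m^2, rho = 13.2 g/cm^3 = 13200 kg/m^3
t = m / (A * rho)
t = 1.5110e-05 / (1.7500e-03 * 13200)
t = 6.5411e-07 m = 654.1 nm

654.1


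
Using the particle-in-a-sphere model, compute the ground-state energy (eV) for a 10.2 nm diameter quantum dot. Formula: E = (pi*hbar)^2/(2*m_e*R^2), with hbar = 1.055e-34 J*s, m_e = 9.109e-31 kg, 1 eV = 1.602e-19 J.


Radius R = 10.2/2 = 5.1 nm = 5.1e-09 m
E = (pi * 1.055e-34)^2 / (2 * 9.109e-31 * (5.1e-09)^2)
E(J) = 2.31827e-21
E = E(J) / 1.602e-19 = 0.0145 eV

0.0145


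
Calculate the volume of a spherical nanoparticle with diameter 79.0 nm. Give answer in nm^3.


Radius r = 79.0/2 = 39.5 nm
Volume V = (4/3) * pi * r^3
V = (4/3) * pi * (39.5)^3
V = 258154.62 nm^3

258154.62


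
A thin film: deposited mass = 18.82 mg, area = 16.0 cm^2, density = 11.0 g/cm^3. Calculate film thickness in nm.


Convert: m = 18.82 mg = 1.8820e-05 kg, A = 16.0 cm^2 = 1.6000e-03 m^2, rho = 11.0 g/cm^3 = 11000 kg/m^3
t = m / (A * rho)
t = 1.8820e-05 / (1.6000e-03 * 11000)
t = 1.0693e-06 m = 1069.3 nm

1069.3


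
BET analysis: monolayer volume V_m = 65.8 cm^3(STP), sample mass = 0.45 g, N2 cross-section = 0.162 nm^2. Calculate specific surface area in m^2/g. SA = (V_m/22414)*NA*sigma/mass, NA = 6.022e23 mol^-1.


Number of moles in monolayer = V_m / 22414 = 65.8 / 22414 = 0.00293567
Number of molecules = moles * NA = 0.00293567 * 6.022e23
SA = molecules * sigma / mass
SA = (65.8 / 22414) * 6.022e23 * 0.162e-18 / 0.45
SA = 636.4 m^2/g

636.4


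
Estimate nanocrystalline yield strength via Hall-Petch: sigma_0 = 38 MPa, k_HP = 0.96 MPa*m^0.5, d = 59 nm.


d = 59 nm = 5.9e-08 m
sqrt(d) = 0.0002428992
Hall-Petch contribution = k / sqrt(d) = 0.96 / 0.0002428992 = 3952.3 MPa
sigma = sigma_0 + k/sqrt(d) = 38 + 3952.3 = 3990.3 MPa

3990.3


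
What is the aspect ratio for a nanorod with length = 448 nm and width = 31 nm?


Aspect ratio AR = length / diameter
AR = 448 / 31
AR = 14.45

14.45


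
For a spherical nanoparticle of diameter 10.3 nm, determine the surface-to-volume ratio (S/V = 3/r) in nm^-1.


Radius r = 10.3/2 = 5.15 nm
S/V = 3 / r = 3 / 5.15
S/V = 0.5825 nm^-1

0.5825


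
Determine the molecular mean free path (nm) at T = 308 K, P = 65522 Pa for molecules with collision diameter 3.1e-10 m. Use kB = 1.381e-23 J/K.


Mean free path: lambda = kB*T / (sqrt(2) * pi * d^2 * P)
lambda = 1.381e-23 * 308 / (sqrt(2) * pi * (3.1e-10)^2 * 65522)
lambda = 1.52044e-07 m
lambda = 152.04 nm

152.04


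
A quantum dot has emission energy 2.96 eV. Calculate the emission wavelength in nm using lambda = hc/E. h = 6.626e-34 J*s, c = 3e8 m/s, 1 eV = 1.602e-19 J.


Convert energy: E = 2.96 eV = 2.96 * 1.602e-19 = 4.74192e-19 J
lambda = h*c / E = 6.626e-34 * 3e8 / 4.74192e-19
lambda = 4.19197e-07 m = 419.2 nm

419.2


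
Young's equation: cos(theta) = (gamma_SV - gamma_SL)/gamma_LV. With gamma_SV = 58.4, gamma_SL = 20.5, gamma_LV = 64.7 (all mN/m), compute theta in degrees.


cos(theta) = (gamma_SV - gamma_SL) / gamma_LV
cos(theta) = (58.4 - 20.5) / 64.7
cos(theta) = 0.585781
theta = arccos(0.585781) = 54.14 degrees

54.14


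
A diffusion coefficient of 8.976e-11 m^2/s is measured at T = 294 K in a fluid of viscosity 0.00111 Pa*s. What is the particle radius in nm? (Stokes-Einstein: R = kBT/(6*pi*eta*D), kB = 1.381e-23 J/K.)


Stokes-Einstein: R = kB*T / (6*pi*eta*D)
R = 1.381e-23 * 294 / (6 * pi * 0.00111 * 8.976e-11)
R = 2.16189e-09 m = 2.16 nm

2.16


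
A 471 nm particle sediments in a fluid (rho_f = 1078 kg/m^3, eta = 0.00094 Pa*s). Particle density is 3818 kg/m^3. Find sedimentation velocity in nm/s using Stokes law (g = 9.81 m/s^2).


Radius R = 471/2 nm = 2.355e-07 m
Density difference = 3818 - 1078 = 2740 kg/m^3
v = 2 * R^2 * (rho_p - rho_f) * g / (9 * eta)
v = 2 * (2.355e-07)^2 * 2740 * 9.81 / (9 * 0.00094)
v = 3.5242e-07 m/s = 352.4204 nm/s

352.4204


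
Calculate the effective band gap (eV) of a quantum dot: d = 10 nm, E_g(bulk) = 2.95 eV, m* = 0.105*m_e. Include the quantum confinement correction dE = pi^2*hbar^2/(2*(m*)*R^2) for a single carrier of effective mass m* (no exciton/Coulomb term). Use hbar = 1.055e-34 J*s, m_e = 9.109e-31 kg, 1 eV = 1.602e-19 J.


Radius R = 10/2 nm = 5e-09 m
Confinement energy dE = pi^2 * hbar^2 / (2 * m_eff * m_e * R^2)
dE = pi^2 * (1.055e-34)^2 / (2 * 0.105 * 9.109e-31 * (5e-09)^2) J, divided by 1.602e-19 J/eV
dE = 0.1434 eV
Total band gap = E_g(bulk) + dE = 2.95 + 0.1434 = 3.0934 eV

3.0934


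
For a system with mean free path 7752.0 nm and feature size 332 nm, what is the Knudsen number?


Knudsen number Kn = lambda / L
Kn = 7752.0 / 332
Kn = 23.3494

23.3494


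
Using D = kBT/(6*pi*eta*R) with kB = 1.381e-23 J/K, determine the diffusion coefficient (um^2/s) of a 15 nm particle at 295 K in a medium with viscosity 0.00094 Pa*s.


Radius R = 15/2 = 7.5 nm = 7.5e-09 m
D = kB*T / (6*pi*eta*R)
D = 1.381e-23 * 295 / (6 * pi * 0.00094 * 7.5e-09)
D = 3.06567e-11 m^2/s = 30.657 um^2/s

30.657


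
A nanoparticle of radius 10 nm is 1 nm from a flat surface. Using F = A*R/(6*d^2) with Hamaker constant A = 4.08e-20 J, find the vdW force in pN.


Convert to SI: R = 10 nm = 1e-08 m, d = 1 nm = 1e-09 m
F = A * R / (6 * d^2)
F = 4.08e-20 * 1e-08 / (6 * (1e-09)^2)
F = 6.8e-11 N = 68.0 pN

68.0


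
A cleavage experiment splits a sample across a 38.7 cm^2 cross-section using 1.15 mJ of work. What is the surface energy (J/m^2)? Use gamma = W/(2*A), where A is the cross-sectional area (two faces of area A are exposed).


Convert: A = 38.7 cm^2 = 0.00387 m^2, W = 1.15 mJ = 0.00115 J
Cleaving exposes two faces of area A, so total new surface = 2*A and gamma = W / (2*A)
gamma = 0.00115 / (2 * 0.00387)
gamma = 0.149 J/m^2

0.149


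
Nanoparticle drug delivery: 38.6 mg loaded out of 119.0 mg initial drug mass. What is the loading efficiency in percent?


Drug loading efficiency = (drug loaded / drug initial) * 100
DLE = 38.6 / 119.0 * 100
DLE = 0.3244 * 100
DLE = 32.44%

32.44


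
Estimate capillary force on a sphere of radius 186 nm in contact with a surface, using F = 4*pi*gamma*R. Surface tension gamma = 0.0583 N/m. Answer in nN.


Convert radius: R = 186 nm = 1.86e-07 m
F = 4 * pi * gamma * R
F = 4 * pi * 0.0583 * 1.86e-07
F = 1.36267e-07 N = 136.2672 nN

136.2672


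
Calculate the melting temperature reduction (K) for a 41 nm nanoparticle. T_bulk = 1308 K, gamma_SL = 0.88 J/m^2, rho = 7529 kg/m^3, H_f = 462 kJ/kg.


Radius R = 41/2 = 20.5 nm = 2.05e-08 m
Convert H_f = 462 kJ/kg = 462000 J/kg
dT = 2 * gamma_SL * T_bulk / (rho * H_f * R)
dT = 2 * 0.88 * 1308 / (7529 * 462000 * 2.05e-08)
dT = 32.3 K

32.3


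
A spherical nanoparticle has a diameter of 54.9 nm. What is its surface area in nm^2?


Radius r = 54.9/2 = 27.45 nm
Surface area SA = 4 * pi * r^2
SA = 4 * pi * (27.45)^2
SA = 9468.79 nm^2

9468.79


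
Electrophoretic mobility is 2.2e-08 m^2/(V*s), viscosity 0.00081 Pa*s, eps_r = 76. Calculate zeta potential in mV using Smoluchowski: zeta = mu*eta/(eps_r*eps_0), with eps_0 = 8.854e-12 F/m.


Smoluchowski equation: zeta = mu * eta / (eps_r * eps_0)
zeta = 2.2e-08 * 0.00081 / (76 * 8.854e-12)
zeta = 0.026482 V = 26.48 mV

26.48


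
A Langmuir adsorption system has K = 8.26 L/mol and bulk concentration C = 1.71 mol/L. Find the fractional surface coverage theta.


Langmuir isotherm: theta = K*C / (1 + K*C)
K*C = 8.26 * 1.71 = 14.1246
theta = 14.1246 / (1 + 14.1246) = 14.1246 / 15.1246
theta = 0.9339

0.9339


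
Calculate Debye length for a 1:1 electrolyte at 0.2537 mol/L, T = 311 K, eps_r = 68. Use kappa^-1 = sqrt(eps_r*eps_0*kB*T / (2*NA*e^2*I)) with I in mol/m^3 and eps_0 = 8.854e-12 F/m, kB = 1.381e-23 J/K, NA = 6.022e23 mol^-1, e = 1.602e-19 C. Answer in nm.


Ionic strength I = 0.2537 * 1^2 * 1000 = 253.7 mol/m^3
kappa^-1 = sqrt(68 * 8.854e-12 * 1.381e-23 * 311 / (2 * 6.022e23 * (1.602e-19)^2 * 253.7))
kappa^-1 = 0.574 nm

0.574


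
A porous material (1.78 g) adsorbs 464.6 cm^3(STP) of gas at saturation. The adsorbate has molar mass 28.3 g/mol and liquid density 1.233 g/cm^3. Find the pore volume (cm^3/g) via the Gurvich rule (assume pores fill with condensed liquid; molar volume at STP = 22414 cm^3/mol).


Moles adsorbed n = V_ads / 22414 = 464.6 / 22414 = 2.072812e-02 mol
Liquid volume V_liq = n * M / rho_liq = 2.072812e-02 * 28.3 / 1.233 = 0.47575 cm^3
Specific pore volume V_pore = V_liq / m_sample = 0.47575 / 1.78
V_pore = 0.2673 cm^3/g

0.2673


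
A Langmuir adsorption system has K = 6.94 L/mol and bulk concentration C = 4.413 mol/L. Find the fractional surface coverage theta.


Langmuir isotherm: theta = K*C / (1 + K*C)
K*C = 6.94 * 4.413 = 30.62622
theta = 30.62622 / (1 + 30.62622) = 30.62622 / 31.62622
theta = 0.9684

0.9684


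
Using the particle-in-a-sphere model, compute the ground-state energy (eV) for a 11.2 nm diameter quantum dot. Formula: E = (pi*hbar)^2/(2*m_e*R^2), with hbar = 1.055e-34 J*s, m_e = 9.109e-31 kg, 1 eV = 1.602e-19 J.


Radius R = 11.2/2 = 5.6 nm = 5.6e-09 m
E = (pi * 1.055e-34)^2 / (2 * 9.109e-31 * (5.6e-09)^2)
E(J) = 1.92277e-21
E = E(J) / 1.602e-19 = 0.012 eV

0.012


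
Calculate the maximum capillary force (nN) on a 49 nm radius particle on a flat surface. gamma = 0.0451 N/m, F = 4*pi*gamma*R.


Convert radius: R = 49 nm = 4.9e-08 m
F = 4 * pi * gamma * R
F = 4 * pi * 0.0451 * 4.9e-08
F = 2.77704e-08 N = 27.7704 nN

27.7704


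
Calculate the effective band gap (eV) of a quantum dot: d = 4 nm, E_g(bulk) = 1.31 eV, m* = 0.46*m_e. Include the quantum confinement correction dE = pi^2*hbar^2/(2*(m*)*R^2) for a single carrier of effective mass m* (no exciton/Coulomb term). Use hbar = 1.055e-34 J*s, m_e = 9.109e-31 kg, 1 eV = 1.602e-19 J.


Radius R = 4/2 nm = 2e-09 m
Confinement energy dE = pi^2 * hbar^2 / (2 * m_eff * m_e * R^2)
dE = pi^2 * (1.055e-34)^2 / (2 * 0.46 * 9.109e-31 * (2e-09)^2) J, divided by 1.602e-19 J/eV
dE = 0.2046 eV
Total band gap = E_g(bulk) + dE = 1.31 + 0.2046 = 1.5146 eV

1.5146


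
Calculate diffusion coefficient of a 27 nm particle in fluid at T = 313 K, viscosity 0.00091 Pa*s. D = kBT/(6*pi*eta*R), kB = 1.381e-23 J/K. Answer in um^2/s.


Radius R = 27/2 = 13.5 nm = 1.35e-08 m
D = kB*T / (6*pi*eta*R)
D = 1.381e-23 * 313 / (6 * pi * 0.00091 * 1.35e-08)
D = 1.86665e-11 m^2/s = 18.666 um^2/s

18.666


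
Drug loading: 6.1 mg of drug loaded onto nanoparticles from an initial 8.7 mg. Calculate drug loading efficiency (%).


Drug loading efficiency = (drug loaded / drug initial) * 100
DLE = 6.1 / 8.7 * 100
DLE = 0.7011 * 100
DLE = 70.11%

70.11


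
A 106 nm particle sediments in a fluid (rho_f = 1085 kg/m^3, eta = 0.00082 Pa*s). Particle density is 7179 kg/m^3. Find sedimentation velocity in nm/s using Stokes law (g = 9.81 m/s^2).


Radius R = 106/2 nm = 5.3e-08 m
Density difference = 7179 - 1085 = 6094 kg/m^3
v = 2 * R^2 * (rho_p - rho_f) * g / (9 * eta)
v = 2 * (5.3e-08)^2 * 6094 * 9.81 / (9 * 0.00082)
v = 4.5509e-08 m/s = 45.509 nm/s

45.509


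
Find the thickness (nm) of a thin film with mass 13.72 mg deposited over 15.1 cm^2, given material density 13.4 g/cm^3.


Convert: m = 13.72 mg = 1.3720e-05 kg, A = 15.1 cm^2 = 1.5100e-03 m^2, rho = 13.4 g/cm^3 = 13400 kg/m^3
t = m / (A * rho)
t = 1.3720e-05 / (1.5100e-03 * 13400)
t = 6.7807e-07 m = 678.1 nm

678.1
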